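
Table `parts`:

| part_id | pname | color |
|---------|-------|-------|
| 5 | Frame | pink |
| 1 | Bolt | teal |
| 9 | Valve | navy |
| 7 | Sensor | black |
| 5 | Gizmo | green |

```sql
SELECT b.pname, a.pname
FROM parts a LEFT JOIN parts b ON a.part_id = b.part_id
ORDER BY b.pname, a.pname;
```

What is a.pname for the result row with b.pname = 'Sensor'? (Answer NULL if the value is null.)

LEFT JOIN keeps every row from `parts a`; unmatched rows get NULL for `parts b`'s columns.
Matching on a.part_id = b.part_id.
Matched pairs: 7; unmatched a rows kept: 0.

Sensor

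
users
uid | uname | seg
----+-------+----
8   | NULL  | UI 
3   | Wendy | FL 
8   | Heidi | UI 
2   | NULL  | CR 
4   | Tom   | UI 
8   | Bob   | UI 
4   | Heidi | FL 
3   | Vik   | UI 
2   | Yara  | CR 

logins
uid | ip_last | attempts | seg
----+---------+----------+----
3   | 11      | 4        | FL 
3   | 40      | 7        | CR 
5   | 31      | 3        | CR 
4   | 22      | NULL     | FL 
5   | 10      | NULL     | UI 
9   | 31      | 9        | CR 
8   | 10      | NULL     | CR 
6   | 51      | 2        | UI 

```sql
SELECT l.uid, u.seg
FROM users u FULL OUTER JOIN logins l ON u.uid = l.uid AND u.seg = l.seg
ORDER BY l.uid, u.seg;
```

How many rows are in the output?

15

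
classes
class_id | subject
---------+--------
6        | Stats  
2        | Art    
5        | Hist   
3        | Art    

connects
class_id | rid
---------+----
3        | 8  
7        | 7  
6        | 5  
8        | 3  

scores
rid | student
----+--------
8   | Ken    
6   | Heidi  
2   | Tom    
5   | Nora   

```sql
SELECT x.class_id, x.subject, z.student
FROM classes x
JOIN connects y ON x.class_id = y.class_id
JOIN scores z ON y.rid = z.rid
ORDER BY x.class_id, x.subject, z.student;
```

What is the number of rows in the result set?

2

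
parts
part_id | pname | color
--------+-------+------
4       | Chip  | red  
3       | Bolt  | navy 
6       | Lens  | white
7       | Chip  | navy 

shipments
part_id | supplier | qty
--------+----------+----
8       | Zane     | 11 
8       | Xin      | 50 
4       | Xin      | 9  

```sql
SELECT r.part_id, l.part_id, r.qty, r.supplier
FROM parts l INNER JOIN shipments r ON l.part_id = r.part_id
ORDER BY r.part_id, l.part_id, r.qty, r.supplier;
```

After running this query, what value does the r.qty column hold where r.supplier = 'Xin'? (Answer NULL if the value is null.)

9

INNER JOIN keeps only pairs where the ON condition holds.
Matching on l.part_id = r.part_id.
- l row (part_id=4): matches 1 r row(s) → 1 output row(s).
- l row (part_id=3): no match → dropped.
- l row (part_id=6): no match → dropped.
- l row (part_id=7): no match → dropped.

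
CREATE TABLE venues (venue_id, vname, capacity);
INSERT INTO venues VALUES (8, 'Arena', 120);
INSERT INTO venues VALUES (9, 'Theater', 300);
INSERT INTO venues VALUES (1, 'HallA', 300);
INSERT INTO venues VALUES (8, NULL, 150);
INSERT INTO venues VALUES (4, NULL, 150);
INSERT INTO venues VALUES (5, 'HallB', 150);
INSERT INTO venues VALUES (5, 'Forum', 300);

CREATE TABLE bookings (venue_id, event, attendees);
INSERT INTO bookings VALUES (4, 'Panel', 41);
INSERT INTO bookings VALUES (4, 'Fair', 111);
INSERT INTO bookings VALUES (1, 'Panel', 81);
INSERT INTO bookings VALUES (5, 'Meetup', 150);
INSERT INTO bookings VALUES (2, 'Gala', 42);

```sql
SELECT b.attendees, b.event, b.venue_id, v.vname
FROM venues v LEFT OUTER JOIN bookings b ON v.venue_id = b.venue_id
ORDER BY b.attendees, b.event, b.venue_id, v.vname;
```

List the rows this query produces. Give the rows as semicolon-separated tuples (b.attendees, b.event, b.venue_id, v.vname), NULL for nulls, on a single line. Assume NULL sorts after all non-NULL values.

LEFT JOIN keeps every row from `venues`; unmatched rows get NULL for `bookings`'s columns.
Matching on v.venue_id = b.venue_id.
- v[0] venue_id=8 → no match; kept with NULLs on the b side.
- v[1] venue_id=9 → no match; kept with NULLs on the b side.
- v[2] venue_id=1 → 1 match(es) in b → 1 row(s).
- v[3] venue_id=8 → no match; kept with NULLs on the b side.
- v[4] venue_id=4 → 2 match(es) in b → 2 row(s).
- v[5] venue_id=5 → 1 match(es) in b → 1 row(s).
- v[6] venue_id=5 → 1 match(es) in b → 1 row(s).
After projecting and ordering:
b.attendees | b.event | b.venue_id | v.vname
41 | Panel | 4 | NULL
81 | Panel | 1 | HallA
111 | Fair | 4 | NULL
150 | Meetup | 5 | Forum
150 | Meetup | 5 | HallB
NULL | NULL | NULL | Arena
NULL | NULL | NULL | Theater
NULL | NULL | NULL | NULL

(41, Panel, 4, NULL); (81, Panel, 1, HallA); (111, Fair, 4, NULL); (150, Meetup, 5, Forum); (150, Meetup, 5, HallB); (NULL, NULL, NULL, Arena); (NULL, NULL, NULL, Theater); (NULL, NULL, NULL, NULL)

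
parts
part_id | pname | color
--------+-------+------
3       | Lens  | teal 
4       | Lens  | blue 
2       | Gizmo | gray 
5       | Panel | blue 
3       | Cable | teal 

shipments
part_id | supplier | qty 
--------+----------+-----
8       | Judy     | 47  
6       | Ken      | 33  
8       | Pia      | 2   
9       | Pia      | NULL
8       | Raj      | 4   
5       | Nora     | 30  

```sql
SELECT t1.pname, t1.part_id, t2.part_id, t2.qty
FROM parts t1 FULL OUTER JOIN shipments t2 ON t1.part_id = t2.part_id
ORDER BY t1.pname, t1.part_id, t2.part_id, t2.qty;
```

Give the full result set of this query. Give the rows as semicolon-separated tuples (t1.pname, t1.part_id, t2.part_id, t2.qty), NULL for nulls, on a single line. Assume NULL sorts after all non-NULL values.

FULL OUTER JOIN keeps every row from both sides; unmatched rows get NULL for the other side's columns.
Matching on t1.part_id = t2.part_id.
Matched pairs: 1; unmatched t1 rows kept: 4; unmatched t2 rows kept: 5.

(Cable, 3, NULL, NULL); (Gizmo, 2, NULL, NULL); (Lens, 3, NULL, NULL); (Lens, 4, NULL, NULL); (Panel, 5, 5, 30); (NULL, NULL, 6, 33); (NULL, NULL, 8, 2); (NULL, NULL, 8, 4); (NULL, NULL, 8, 47); (NULL, NULL, 9, NULL)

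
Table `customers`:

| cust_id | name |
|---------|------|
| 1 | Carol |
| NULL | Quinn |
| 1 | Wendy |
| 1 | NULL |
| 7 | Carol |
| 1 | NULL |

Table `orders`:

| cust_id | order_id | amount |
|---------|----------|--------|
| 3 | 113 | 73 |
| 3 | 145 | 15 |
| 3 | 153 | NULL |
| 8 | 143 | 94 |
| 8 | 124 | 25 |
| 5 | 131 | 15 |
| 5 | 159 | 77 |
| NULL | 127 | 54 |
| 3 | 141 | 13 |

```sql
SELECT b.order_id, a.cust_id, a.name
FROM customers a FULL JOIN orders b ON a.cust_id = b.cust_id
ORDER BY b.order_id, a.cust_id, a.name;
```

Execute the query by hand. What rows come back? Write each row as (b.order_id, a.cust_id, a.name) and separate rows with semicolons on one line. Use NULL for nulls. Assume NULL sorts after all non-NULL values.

(113, NULL, NULL); (124, NULL, NULL); (127, NULL, NULL); (131, NULL, NULL); (141, NULL, NULL); (143, NULL, NULL); (145, NULL, NULL); (153, NULL, NULL); (159, NULL, NULL); (NULL, 1, Carol); (NULL, 1, Wendy); (NULL, 1, NULL); (NULL, 1, NULL); (NULL, 7, Carol); (NULL, NULL, Quinn)

FULL OUTER JOIN keeps every row from both sides; unmatched rows get NULL for the other side's columns.
Matching on a.cust_id = b.cust_id. A NULL in a compared column never satisfies the condition.
- cust_id=1: no b row matches, row kept with b columns NULL.
- cust_id=NULL: no b row matches, row kept with b columns NULL.
- cust_id=1: no b row matches, row kept with b columns NULL.
- cust_id=1: no b row matches, row kept with b columns NULL.
- cust_id=7: no b row matches, row kept with b columns NULL.
- cust_id=1: no b row matches, row kept with b columns NULL.
- 9 row(s) from b found no a partner → padded with NULL.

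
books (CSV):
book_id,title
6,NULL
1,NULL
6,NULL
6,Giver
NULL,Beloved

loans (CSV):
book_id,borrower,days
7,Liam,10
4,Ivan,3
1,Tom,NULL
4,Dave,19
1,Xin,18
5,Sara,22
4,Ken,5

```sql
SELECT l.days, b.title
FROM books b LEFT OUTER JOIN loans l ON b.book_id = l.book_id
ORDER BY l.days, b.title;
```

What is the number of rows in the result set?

6

LEFT JOIN keeps every row from `books`; unmatched rows get NULL for `loans`'s columns.
Matching on b.book_id = l.book_id. A NULL in a compared column never satisfies the condition.
- b (book_id=6) has no partner → padded with NULL.
- b (book_id=1) pairs with 2 row(s) of l.
- b (book_id=6) has no partner → padded with NULL.
- b (book_id=6) has no partner → padded with NULL.
- b (book_id=NULL) has no partner → padded with NULL.
Total: 2 matched + 4 padded = 6 rows.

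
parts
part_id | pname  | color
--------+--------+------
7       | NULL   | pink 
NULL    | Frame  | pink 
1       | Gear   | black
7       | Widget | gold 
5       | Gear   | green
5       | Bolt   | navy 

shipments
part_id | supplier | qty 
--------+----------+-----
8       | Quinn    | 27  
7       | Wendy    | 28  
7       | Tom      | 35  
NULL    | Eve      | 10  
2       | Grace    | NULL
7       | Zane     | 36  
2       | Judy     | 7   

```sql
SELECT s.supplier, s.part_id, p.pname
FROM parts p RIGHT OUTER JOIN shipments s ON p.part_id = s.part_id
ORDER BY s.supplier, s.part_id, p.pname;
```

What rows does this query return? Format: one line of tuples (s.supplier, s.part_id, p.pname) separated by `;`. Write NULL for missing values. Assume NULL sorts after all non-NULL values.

RIGHT JOIN keeps every row from `shipments`; unmatched rows get NULL for `parts`'s columns.
Matching on p.part_id = s.part_id. A NULL in a compared column never satisfies the condition.
- p row (part_id=7): matches 3 s row(s) → 3 output row(s).
- p row (part_id=NULL): no match.
- p row (part_id=1): no match.
- p row (part_id=7): matches 3 s row(s) → 3 output row(s).
- p row (part_id=5): no match.
- p row (part_id=5): no match.
- 4 row(s) from s found no p partner → padded with NULL.
After projecting and ordering:
s.supplier | s.part_id | p.pname
Eve | NULL | NULL
Grace | 2 | NULL
Judy | 2 | NULL
Quinn | 8 | NULL
Tom | 7 | Widget
Tom | 7 | NULL
Wendy | 7 | Widget
Wendy | 7 | NULL
Zane | 7 | Widget
Zane | 7 | NULL

(Eve, NULL, NULL); (Grace, 2, NULL); (Judy, 2, NULL); (Quinn, 8, NULL); (Tom, 7, Widget); (Tom, 7, NULL); (Wendy, 7, Widget); (Wendy, 7, NULL); (Zane, 7, Widget); (Zane, 7, NULL)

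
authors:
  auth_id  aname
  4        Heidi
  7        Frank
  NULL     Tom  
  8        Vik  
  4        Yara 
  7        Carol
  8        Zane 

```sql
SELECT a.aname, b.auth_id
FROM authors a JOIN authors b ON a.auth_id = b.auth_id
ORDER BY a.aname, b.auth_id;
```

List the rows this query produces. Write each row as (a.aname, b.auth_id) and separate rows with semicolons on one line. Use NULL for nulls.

(Carol, 7); (Carol, 7); (Frank, 7); (Frank, 7); (Heidi, 4); (Heidi, 4); (Vik, 8); (Vik, 8); (Yara, 4); (Yara, 4); (Zane, 8); (Zane, 8)

INNER JOIN keeps only pairs where the ON condition holds.
Matching on a.auth_id = b.auth_id. A NULL in a compared column never satisfies the condition.
- a (auth_id=4) pairs with 2 row(s) of b.
- a (auth_id=7) pairs with 2 row(s) of b.
- a (auth_id=NULL) has no partner → excluded.
- a (auth_id=8) pairs with 2 row(s) of b.
- a (auth_id=4) pairs with 2 row(s) of b.
- a (auth_id=7) pairs with 2 row(s) of b.
- a (auth_id=8) pairs with 2 row(s) of b.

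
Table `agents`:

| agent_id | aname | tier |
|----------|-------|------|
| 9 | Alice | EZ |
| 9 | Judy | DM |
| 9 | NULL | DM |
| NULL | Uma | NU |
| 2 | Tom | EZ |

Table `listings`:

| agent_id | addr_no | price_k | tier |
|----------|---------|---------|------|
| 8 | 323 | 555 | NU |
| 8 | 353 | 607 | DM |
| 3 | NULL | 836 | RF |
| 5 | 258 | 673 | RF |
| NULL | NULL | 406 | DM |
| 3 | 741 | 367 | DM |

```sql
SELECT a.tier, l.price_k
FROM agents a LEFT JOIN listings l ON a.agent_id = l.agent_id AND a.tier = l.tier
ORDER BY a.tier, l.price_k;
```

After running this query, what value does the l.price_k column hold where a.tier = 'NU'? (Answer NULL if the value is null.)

LEFT JOIN keeps every row from `agents`; unmatched rows get NULL for `listings`'s columns.
Matching on a.agent_id = l.agent_id AND a.tier = l.tier. A NULL in a compared column never satisfies the condition.
- agent_id=9, tier=EZ: no l row matches, row kept with l columns NULL.
- agent_id=9, tier=DM: no l row matches, row kept with l columns NULL.
- agent_id=9, tier=DM: no l row matches, row kept with l columns NULL.
- agent_id=NULL, tier=NU: no l row matches, row kept with l columns NULL.
- agent_id=2, tier=EZ: no l row matches, row kept with l columns NULL.

NULL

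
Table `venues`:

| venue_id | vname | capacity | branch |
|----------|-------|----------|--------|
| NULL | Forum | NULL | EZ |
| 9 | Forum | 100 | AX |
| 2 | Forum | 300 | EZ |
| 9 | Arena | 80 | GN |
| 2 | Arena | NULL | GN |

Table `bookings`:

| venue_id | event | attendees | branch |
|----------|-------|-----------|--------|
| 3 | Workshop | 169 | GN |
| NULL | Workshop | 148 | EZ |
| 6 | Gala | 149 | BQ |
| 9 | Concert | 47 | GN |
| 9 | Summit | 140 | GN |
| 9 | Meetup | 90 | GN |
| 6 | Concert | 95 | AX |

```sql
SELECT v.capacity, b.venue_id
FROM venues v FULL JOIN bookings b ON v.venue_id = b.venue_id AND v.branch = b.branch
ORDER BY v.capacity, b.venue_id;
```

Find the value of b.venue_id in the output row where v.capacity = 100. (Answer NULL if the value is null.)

FULL OUTER JOIN keeps every row from both sides; unmatched rows get NULL for the other side's columns.
Matching on v.venue_id = b.venue_id AND v.branch = b.branch. A NULL in a compared column never satisfies the condition.
- v row (venue_id=NULL, branch=EZ): no match → kept, b columns NULL.
- v row (venue_id=9, branch=AX): no match → kept, b columns NULL.
- v row (venue_id=2, branch=EZ): no match → kept, b columns NULL.
- v row (venue_id=9, branch=GN): matches 3 b row(s) → 3 output row(s).
- v row (venue_id=2, branch=GN): no match → kept, b columns NULL.
- 4 b row(s) had no v match → kept, v columns NULL.

NULL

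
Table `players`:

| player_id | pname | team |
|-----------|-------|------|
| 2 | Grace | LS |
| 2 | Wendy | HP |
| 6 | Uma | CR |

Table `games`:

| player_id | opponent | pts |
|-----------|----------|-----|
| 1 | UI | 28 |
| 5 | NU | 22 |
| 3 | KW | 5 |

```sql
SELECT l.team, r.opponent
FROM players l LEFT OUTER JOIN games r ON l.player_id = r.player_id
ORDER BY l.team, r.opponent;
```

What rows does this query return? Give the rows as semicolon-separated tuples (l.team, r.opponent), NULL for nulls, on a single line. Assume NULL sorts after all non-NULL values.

(CR, NULL); (HP, NULL); (LS, NULL)

LEFT JOIN keeps every row from `players`; unmatched rows get NULL for `games`'s columns.
Matching on l.player_id = r.player_id.
Matched pairs: 0; unmatched l rows kept: 3.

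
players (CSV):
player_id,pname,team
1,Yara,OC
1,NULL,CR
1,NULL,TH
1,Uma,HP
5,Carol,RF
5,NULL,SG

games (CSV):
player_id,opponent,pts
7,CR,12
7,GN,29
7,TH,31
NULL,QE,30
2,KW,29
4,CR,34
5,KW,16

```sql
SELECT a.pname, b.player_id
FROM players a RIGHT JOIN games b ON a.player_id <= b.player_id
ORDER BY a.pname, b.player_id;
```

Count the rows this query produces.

33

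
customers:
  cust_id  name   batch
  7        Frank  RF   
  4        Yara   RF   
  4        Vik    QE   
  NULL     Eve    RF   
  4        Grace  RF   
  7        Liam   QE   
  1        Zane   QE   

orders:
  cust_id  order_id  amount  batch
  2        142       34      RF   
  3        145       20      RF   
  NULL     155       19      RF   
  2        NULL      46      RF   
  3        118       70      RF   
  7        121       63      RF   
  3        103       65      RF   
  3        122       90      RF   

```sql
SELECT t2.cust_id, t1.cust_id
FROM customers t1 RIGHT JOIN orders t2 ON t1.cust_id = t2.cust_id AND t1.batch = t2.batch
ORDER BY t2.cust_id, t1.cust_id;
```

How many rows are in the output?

RIGHT JOIN keeps every row from `orders`; unmatched rows get NULL for `customers`'s columns.
Matching on t1.cust_id = t2.cust_id AND t1.batch = t2.batch. A NULL in a compared column never satisfies the condition.
- t1 (cust_id=7, batch=RF) pairs with 1 row(s) of t2.
- t1 (cust_id=4, batch=RF) has no partner in t2.
- t1 (cust_id=4, batch=QE) has no partner in t2.
- t1 (cust_id=NULL, batch=RF) has no partner in t2.
- t1 (cust_id=4, batch=RF) has no partner in t2.
- t1 (cust_id=7, batch=QE) has no partner in t2.
- t1 (cust_id=1, batch=QE) has no partner in t2.
- 7 t2 row(s) had no t1 match → kept, t1 columns NULL.
Total: 1 matched + 7 padded = 8 rows.

8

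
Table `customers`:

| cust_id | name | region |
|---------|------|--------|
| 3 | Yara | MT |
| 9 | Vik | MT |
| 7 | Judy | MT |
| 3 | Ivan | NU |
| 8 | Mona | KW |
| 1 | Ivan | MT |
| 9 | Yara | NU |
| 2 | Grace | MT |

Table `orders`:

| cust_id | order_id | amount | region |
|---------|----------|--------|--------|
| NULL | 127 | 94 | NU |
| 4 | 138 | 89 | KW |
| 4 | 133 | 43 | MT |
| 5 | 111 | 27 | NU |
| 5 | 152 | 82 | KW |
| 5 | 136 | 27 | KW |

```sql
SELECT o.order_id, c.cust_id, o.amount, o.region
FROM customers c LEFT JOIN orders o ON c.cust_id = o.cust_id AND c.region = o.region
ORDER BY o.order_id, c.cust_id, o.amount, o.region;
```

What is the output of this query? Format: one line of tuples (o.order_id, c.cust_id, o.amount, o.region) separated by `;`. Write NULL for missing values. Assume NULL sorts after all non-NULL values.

(NULL, 1, NULL, NULL); (NULL, 2, NULL, NULL); (NULL, 3, NULL, NULL); (NULL, 3, NULL, NULL); (NULL, 7, NULL, NULL); (NULL, 8, NULL, NULL); (NULL, 9, NULL, NULL); (NULL, 9, NULL, NULL)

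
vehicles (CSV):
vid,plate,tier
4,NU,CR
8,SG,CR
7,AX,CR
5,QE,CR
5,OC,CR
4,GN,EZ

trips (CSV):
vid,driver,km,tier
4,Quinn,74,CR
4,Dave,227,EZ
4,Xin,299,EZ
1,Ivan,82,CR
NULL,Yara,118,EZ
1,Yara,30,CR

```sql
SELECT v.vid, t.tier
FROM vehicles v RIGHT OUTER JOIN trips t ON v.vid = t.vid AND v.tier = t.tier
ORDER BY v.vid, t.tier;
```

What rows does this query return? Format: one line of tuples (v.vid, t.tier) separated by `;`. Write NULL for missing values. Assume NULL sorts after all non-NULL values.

RIGHT JOIN keeps every row from `trips`; unmatched rows get NULL for `vehicles`'s columns.
Matching on v.vid = t.vid AND v.tier = t.tier. A NULL in a compared column never satisfies the condition.
- v[0] vid=4, tier=CR → 1 match(es) in t → 1 row(s).
- v[1] vid=8, tier=CR → no match.
- v[2] vid=7, tier=CR → no match.
- v[3] vid=5, tier=CR → no match.
- v[4] vid=5, tier=CR → no match.
- v[5] vid=4, tier=EZ → 2 match(es) in t → 2 row(s).
- 3 t row(s) had no v match → kept, v columns NULL.
After projecting and ordering:
v.vid | t.tier
4 | CR
4 | EZ
4 | EZ
NULL | CR
NULL | CR
NULL | EZ

(4, CR); (4, EZ); (4, EZ); (NULL, CR); (NULL, CR); (NULL, EZ)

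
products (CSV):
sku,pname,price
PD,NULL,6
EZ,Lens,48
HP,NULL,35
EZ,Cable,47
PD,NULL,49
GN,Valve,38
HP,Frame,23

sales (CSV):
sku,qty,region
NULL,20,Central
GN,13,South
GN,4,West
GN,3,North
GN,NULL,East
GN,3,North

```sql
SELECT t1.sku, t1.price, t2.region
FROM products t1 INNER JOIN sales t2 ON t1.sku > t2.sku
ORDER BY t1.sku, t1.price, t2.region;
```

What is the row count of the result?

INNER JOIN keeps only pairs where the ON condition holds.
Matching on t1.sku > t2.sku. A NULL in a compared column never satisfies the condition.
Matched pairs: 20.
Total: 20 rows.

20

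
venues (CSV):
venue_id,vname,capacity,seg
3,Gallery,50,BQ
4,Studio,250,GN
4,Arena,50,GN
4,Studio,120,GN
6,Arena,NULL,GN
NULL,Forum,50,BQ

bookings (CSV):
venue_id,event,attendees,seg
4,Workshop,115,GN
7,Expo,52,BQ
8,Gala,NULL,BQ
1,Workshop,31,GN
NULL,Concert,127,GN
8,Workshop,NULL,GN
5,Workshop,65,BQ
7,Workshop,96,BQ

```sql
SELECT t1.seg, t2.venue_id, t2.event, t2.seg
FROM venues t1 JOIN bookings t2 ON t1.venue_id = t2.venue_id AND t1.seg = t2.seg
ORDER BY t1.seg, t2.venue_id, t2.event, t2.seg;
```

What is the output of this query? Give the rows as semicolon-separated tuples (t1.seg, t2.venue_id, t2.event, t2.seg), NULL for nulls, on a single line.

INNER JOIN keeps only pairs where the ON condition holds.
Matching on t1.venue_id = t2.venue_id AND t1.seg = t2.seg. A NULL in a compared column never satisfies the condition.
- venue_id=3, seg=BQ: no matching t2 row, dropped.
- venue_id=4, seg=GN: 1 matching t2 row(s), so 1 row(s) emitted.
- venue_id=4, seg=GN: 1 matching t2 row(s), so 1 row(s) emitted.
- venue_id=4, seg=GN: 1 matching t2 row(s), so 1 row(s) emitted.
- venue_id=6, seg=GN: no matching t2 row, dropped.
- venue_id=NULL, seg=BQ: no matching t2 row, dropped.
After projecting and ordering:
t1.seg | t2.venue_id | t2.event | t2.seg
GN | 4 | Workshop | GN
GN | 4 | Workshop | GN
GN | 4 | Workshop | GN

(GN, 4, Workshop, GN); (GN, 4, Workshop, GN); (GN, 4, Workshop, GN)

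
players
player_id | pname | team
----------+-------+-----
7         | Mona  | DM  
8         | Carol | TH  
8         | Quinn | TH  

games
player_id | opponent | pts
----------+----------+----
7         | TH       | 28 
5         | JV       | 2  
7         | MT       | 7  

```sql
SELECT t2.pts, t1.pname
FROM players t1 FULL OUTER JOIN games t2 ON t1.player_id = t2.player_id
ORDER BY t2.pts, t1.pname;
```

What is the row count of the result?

5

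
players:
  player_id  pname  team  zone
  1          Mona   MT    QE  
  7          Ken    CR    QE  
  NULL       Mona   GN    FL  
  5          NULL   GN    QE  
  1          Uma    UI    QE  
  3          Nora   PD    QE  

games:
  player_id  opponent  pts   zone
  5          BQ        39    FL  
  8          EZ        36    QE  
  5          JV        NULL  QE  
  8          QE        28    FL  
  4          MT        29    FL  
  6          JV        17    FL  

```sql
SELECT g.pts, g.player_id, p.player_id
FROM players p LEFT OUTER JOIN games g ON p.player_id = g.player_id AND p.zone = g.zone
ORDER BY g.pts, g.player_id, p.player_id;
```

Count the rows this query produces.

LEFT JOIN keeps every row from `players`; unmatched rows get NULL for `games`'s columns.
Matching on p.player_id = g.player_id AND p.zone = g.zone. A NULL in a compared column never satisfies the condition.
- p (player_id=1, zone=QE) has no partner → padded with NULL.
- p (player_id=7, zone=QE) has no partner → padded with NULL.
- p (player_id=NULL, zone=FL) has no partner → padded with NULL.
- p (player_id=5, zone=QE) pairs with 1 row(s) of g.
- p (player_id=1, zone=QE) has no partner → padded with NULL.
- p (player_id=3, zone=QE) has no partner → padded with NULL.
Total: 1 matched + 5 padded = 6 rows.

6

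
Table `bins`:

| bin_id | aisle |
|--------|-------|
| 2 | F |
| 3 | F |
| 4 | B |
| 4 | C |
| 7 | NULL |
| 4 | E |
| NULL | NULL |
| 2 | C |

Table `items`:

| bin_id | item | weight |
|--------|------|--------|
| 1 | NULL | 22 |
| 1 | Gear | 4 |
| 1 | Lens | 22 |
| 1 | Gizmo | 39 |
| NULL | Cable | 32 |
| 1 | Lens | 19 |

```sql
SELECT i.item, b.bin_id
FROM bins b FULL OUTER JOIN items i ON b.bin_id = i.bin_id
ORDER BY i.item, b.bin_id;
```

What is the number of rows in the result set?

14

FULL OUTER JOIN keeps every row from both sides; unmatched rows get NULL for the other side's columns.
Matching on b.bin_id = i.bin_id. A NULL in a compared column never satisfies the condition.
- b (bin_id=2) has no partner → padded with NULL.
- b (bin_id=3) has no partner → padded with NULL.
- b (bin_id=4) has no partner → padded with NULL.
- b (bin_id=4) has no partner → padded with NULL.
- b (bin_id=7) has no partner → padded with NULL.
- b (bin_id=4) has no partner → padded with NULL.
- b (bin_id=NULL) has no partner → padded with NULL.
- b (bin_id=2) has no partner → padded with NULL.
- 6 row(s) from i found no b partner → padded with NULL.
Total: 0 matched + 14 padded = 14 rows.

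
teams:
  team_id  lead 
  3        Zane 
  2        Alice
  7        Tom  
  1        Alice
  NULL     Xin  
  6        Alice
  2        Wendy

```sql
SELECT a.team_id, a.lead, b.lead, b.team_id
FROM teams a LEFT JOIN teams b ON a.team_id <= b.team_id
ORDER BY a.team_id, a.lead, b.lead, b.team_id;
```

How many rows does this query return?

23

LEFT JOIN keeps every row from `teams a`; unmatched rows get NULL for `teams b`'s columns.
Matching on a.team_id <= b.team_id. A NULL in a compared column never satisfies the condition.
Matched pairs: 22; unmatched a rows kept: 1.
Total: 22 matched + 1 padded = 23 rows.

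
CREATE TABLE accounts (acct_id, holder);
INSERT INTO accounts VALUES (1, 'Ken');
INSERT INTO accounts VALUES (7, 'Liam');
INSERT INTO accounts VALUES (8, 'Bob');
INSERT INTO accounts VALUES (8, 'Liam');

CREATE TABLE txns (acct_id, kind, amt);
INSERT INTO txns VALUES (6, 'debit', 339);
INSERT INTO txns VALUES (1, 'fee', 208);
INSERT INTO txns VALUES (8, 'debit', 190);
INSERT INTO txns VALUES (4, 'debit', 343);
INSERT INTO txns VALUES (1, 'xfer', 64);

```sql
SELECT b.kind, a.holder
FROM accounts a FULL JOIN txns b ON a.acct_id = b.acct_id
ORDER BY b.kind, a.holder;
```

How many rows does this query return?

7

FULL OUTER JOIN keeps every row from both sides; unmatched rows get NULL for the other side's columns.
Matching on a.acct_id = b.acct_id.
- a[0] acct_id=1 → 2 match(es) in b → 2 row(s).
- a[1] acct_id=7 → no match; kept with NULLs on the b side.
- a[2] acct_id=8 → 1 match(es) in b → 1 row(s).
- a[3] acct_id=8 → 1 match(es) in b → 1 row(s).
- 2 row(s) from b found no a partner → padded with NULL.
Total: 4 matched + 3 padded = 7 rows.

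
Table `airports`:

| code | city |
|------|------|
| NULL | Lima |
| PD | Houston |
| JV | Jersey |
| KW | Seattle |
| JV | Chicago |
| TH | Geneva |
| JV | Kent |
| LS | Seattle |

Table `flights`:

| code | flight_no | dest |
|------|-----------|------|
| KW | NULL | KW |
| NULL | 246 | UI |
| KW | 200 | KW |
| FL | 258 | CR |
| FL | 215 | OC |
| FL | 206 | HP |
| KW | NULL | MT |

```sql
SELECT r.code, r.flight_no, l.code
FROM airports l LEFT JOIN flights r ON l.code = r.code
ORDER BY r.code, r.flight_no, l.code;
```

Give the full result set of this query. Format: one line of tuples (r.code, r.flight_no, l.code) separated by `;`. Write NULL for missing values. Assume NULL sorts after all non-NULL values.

(KW, 200, KW); (KW, NULL, KW); (KW, NULL, KW); (NULL, NULL, JV); (NULL, NULL, JV); (NULL, NULL, JV); (NULL, NULL, LS); (NULL, NULL, PD); (NULL, NULL, TH); (NULL, NULL, NULL)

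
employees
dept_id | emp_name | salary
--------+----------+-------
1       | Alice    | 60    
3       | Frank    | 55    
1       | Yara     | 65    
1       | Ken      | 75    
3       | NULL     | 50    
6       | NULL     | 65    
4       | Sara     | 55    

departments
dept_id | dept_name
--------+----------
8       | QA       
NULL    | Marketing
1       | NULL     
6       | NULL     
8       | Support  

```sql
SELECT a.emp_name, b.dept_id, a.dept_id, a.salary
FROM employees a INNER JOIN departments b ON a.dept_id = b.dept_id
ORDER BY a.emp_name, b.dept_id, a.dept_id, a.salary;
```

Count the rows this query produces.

INNER JOIN keeps only pairs where the ON condition holds.
Matching on a.dept_id = b.dept_id. A NULL in a compared column never satisfies the condition.
Matched pairs: 4.
Total: 4 rows.

4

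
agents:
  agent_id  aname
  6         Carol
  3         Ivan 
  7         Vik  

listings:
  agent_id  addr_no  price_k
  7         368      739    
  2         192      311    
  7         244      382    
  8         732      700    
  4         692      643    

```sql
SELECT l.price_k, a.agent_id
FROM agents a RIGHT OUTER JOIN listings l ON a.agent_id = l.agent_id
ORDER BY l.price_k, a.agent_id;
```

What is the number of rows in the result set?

RIGHT JOIN keeps every row from `listings`; unmatched rows get NULL for `agents`'s columns.
Matching on a.agent_id = l.agent_id.
Matched pairs: 2; unmatched l rows kept: 3.
Total: 2 matched + 3 padded = 5 rows.

5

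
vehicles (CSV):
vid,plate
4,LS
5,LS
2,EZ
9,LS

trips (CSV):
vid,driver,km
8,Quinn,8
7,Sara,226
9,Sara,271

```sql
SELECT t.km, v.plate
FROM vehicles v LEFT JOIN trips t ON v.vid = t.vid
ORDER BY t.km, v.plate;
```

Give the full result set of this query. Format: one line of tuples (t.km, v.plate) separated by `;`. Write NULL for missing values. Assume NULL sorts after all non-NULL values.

(271, LS); (NULL, EZ); (NULL, LS); (NULL, LS)

LEFT JOIN keeps every row from `vehicles`; unmatched rows get NULL for `trips`'s columns.
Matching on v.vid = t.vid.
- v (vid=4) has no partner → padded with NULL.
- v (vid=5) has no partner → padded with NULL.
- v (vid=2) has no partner → padded with NULL.
- v (vid=9) pairs with 1 row(s) of t.
After projecting and ordering:
t.km | v.plate
271 | LS
NULL | EZ
NULL | LS
NULL | LS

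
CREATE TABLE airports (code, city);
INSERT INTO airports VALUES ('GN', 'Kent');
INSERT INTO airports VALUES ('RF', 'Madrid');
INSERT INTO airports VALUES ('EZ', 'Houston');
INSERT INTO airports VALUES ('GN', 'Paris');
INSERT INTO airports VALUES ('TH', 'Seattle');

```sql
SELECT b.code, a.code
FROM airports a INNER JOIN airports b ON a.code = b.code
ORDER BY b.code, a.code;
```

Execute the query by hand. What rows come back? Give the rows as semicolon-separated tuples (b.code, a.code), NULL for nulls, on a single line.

INNER JOIN keeps only pairs where the ON condition holds.
Matching on a.code = b.code.
Matched pairs: 7.

(EZ, EZ); (GN, GN); (GN, GN); (GN, GN); (GN, GN); (RF, RF); (TH, TH)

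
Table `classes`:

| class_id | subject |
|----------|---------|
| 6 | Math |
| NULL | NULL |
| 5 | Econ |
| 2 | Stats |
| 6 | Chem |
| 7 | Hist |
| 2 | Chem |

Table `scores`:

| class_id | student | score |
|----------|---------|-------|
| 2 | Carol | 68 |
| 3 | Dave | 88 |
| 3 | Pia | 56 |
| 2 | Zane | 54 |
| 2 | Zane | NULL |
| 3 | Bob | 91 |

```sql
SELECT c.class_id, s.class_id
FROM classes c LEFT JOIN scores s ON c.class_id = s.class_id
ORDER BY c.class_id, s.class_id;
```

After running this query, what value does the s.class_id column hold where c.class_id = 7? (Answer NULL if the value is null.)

LEFT JOIN keeps every row from `classes`; unmatched rows get NULL for `scores`'s columns.
Matching on c.class_id = s.class_id. A NULL in a compared column never satisfies the condition.
- c[0] class_id=6 → no match; kept with NULLs on the s side.
- c[1] class_id=NULL → no match; kept with NULLs on the s side.
- c[2] class_id=5 → no match; kept with NULLs on the s side.
- c[3] class_id=2 → 3 match(es) in s → 3 row(s).
- c[4] class_id=6 → no match; kept with NULLs on the s side.
- c[5] class_id=7 → no match; kept with NULLs on the s side.
- c[6] class_id=2 → 3 match(es) in s → 3 row(s).

NULL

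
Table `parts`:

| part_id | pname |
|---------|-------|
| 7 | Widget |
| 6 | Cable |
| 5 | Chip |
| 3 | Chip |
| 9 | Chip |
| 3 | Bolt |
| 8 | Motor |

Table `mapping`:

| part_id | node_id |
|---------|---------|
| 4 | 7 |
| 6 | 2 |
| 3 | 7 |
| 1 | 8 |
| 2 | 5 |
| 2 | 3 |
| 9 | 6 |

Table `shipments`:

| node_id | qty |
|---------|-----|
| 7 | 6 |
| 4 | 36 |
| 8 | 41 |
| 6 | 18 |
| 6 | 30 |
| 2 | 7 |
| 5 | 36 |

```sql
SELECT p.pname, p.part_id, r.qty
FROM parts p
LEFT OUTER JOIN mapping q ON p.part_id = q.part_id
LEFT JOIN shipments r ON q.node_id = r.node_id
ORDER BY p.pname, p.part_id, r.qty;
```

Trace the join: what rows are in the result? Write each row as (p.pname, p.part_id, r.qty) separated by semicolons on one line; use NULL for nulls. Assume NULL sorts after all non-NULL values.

Joins associate left-to-right: parts LEFT JOIN mapping on part_id gives 7 intermediate row(s).
Then LEFT JOIN `shipments r` on node_id: each of those 7 rows is kept; rows whose q.node_id has no match in r get NULL for r's columns.

(Bolt, 3, 6); (Cable, 6, 7); (Chip, 3, 6); (Chip, 5, NULL); (Chip, 9, 18); (Chip, 9, 30); (Motor, 8, NULL); (Widget, 7, NULL)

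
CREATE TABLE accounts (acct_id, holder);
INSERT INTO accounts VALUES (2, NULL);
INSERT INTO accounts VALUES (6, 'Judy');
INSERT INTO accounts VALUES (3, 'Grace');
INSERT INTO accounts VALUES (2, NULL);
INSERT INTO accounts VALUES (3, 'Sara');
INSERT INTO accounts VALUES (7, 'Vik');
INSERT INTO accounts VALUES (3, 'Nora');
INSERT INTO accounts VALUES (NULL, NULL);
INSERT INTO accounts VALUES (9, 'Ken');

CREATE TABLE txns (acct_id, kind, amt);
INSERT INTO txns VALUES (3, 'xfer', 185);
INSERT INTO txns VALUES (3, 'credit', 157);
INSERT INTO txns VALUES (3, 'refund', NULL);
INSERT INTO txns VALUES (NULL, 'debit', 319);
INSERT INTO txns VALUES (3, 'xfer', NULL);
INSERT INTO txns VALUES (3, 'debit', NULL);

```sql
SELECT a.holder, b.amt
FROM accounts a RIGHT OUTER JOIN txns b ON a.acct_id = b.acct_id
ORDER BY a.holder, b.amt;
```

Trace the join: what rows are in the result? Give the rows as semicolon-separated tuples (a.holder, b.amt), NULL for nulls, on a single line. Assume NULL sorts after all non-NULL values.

RIGHT JOIN keeps every row from `txns`; unmatched rows get NULL for `accounts`'s columns.
Matching on a.acct_id = b.acct_id. A NULL in a compared column never satisfies the condition.
- a row (acct_id=2): no match.
- a row (acct_id=6): no match.
- a row (acct_id=3): matches 5 b row(s) → 5 output row(s).
- a row (acct_id=2): no match.
- a row (acct_id=3): matches 5 b row(s) → 5 output row(s).
- a row (acct_id=7): no match.
- a row (acct_id=3): matches 5 b row(s) → 5 output row(s).
- a row (acct_id=NULL): no match.
- a row (acct_id=9): no match.
- 1 row(s) from b found no a partner → padded with NULL.

(Grace, 157); (Grace, 185); (Grace, NULL); (Grace, NULL); (Grace, NULL); (Nora, 157); (Nora, 185); (Nora, NULL); (Nora, NULL); (Nora, NULL); (Sara, 157); (Sara, 185); (Sara, NULL); (Sara, NULL); (Sara, NULL); (NULL, 319)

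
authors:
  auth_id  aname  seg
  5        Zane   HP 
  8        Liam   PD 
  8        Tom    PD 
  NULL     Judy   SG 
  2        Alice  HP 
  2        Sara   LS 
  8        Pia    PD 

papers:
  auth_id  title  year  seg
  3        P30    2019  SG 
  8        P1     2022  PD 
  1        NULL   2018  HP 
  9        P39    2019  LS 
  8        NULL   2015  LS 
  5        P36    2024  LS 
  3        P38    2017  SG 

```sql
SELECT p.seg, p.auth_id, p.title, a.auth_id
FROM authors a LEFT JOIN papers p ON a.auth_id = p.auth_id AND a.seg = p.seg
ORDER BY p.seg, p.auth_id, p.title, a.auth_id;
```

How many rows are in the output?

7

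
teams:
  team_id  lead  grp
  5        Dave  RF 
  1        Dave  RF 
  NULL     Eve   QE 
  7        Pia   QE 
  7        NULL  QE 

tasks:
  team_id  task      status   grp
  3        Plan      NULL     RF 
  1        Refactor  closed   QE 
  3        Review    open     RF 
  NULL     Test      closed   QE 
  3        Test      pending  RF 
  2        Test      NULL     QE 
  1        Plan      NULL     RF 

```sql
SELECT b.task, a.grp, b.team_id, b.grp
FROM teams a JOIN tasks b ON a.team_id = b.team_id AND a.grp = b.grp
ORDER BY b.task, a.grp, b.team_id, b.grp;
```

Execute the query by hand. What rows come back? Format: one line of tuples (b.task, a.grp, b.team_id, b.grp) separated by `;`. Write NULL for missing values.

(Plan, RF, 1, RF)

INNER JOIN keeps only pairs where the ON condition holds.
Matching on a.team_id = b.team_id AND a.grp = b.grp. A NULL in a compared column never satisfies the condition.
- a (team_id=5, grp=RF) has no partner → excluded.
- a (team_id=1, grp=RF) pairs with 1 row(s) of b.
- a (team_id=NULL, grp=QE) has no partner → excluded.
- a (team_id=7, grp=QE) has no partner → excluded.
- a (team_id=7, grp=QE) has no partner → excluded.
After projecting and ordering:
b.task | a.grp | b.team_id | b.grp
Plan | RF | 1 | RF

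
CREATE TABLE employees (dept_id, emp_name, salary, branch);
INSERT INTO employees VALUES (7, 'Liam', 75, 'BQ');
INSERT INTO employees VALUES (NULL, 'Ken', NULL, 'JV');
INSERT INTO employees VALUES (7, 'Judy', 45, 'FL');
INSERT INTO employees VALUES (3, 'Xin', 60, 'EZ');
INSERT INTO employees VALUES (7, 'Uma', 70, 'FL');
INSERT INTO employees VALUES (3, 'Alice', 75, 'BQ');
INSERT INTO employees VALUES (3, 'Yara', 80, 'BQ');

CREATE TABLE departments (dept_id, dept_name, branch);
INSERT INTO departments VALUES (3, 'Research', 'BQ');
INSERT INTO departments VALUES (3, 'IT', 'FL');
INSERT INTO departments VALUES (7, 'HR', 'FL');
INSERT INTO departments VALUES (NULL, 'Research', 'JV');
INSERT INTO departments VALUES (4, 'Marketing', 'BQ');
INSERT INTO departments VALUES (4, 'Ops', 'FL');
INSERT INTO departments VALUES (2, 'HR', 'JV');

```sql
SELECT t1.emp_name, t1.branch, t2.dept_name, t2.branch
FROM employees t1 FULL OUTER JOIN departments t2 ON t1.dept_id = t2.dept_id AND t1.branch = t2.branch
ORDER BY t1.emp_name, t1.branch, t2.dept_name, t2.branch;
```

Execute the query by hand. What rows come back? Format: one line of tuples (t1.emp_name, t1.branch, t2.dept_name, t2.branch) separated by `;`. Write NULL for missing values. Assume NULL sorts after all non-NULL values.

FULL OUTER JOIN keeps every row from both sides; unmatched rows get NULL for the other side's columns.
Matching on t1.dept_id = t2.dept_id AND t1.branch = t2.branch. A NULL in a compared column never satisfies the condition.
- t1 row (dept_id=7, branch=BQ): no match → kept, t2 columns NULL.
- t1 row (dept_id=NULL, branch=JV): no match → kept, t2 columns NULL.
- t1 row (dept_id=7, branch=FL): matches 1 t2 row(s) → 1 output row(s).
- t1 row (dept_id=3, branch=EZ): no match → kept, t2 columns NULL.
- t1 row (dept_id=7, branch=FL): matches 1 t2 row(s) → 1 output row(s).
- t1 row (dept_id=3, branch=BQ): matches 1 t2 row(s) → 1 output row(s).
- t1 row (dept_id=3, branch=BQ): matches 1 t2 row(s) → 1 output row(s).
- plus 5 unmatched t2 row(s), each kept with NULL t1 columns.

(Alice, BQ, Research, BQ); (Judy, FL, HR, FL); (Ken, JV, NULL, NULL); (Liam, BQ, NULL, NULL); (Uma, FL, HR, FL); (Xin, EZ, NULL, NULL); (Yara, BQ, Research, BQ); (NULL, NULL, HR, JV); (NULL, NULL, IT, FL); (NULL, NULL, Marketing, BQ); (NULL, NULL, Ops, FL); (NULL, NULL, Research, JV)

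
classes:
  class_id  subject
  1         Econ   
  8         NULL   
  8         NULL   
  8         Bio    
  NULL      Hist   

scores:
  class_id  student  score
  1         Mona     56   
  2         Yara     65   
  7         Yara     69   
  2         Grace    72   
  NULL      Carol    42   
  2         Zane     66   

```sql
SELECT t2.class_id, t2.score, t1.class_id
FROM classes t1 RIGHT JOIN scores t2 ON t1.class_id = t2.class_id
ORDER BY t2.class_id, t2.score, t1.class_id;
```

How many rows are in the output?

6

RIGHT JOIN keeps every row from `scores`; unmatched rows get NULL for `classes`'s columns.
Matching on t1.class_id = t2.class_id. A NULL in a compared column never satisfies the condition.
Matched pairs: 1; unmatched t2 rows kept: 5.
Total: 1 matched + 5 padded = 6 rows.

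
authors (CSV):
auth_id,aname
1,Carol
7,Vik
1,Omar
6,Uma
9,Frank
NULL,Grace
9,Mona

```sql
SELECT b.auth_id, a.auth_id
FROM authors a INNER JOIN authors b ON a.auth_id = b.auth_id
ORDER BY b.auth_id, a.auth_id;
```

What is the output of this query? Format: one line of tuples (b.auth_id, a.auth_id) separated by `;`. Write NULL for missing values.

(1, 1); (1, 1); (1, 1); (1, 1); (6, 6); (7, 7); (9, 9); (9, 9); (9, 9); (9, 9)

INNER JOIN keeps only pairs where the ON condition holds.
Matching on a.auth_id = b.auth_id. A NULL in a compared column never satisfies the condition.
- auth_id=1: 2 matching b row(s), so 2 row(s) emitted.
- auth_id=7: 1 matching b row(s), so 1 row(s) emitted.
- auth_id=1: 2 matching b row(s), so 2 row(s) emitted.
- auth_id=6: 1 matching b row(s), so 1 row(s) emitted.
- auth_id=9: 2 matching b row(s), so 2 row(s) emitted.
- auth_id=NULL: no matching b row, dropped.
- auth_id=9: 2 matching b row(s), so 2 row(s) emitted.
After projecting and ordering:
b.auth_id | a.auth_id
1 | 1
1 | 1
1 | 1
1 | 1
6 | 6
7 | 7
9 | 9
9 | 9
9 | 9
9 | 9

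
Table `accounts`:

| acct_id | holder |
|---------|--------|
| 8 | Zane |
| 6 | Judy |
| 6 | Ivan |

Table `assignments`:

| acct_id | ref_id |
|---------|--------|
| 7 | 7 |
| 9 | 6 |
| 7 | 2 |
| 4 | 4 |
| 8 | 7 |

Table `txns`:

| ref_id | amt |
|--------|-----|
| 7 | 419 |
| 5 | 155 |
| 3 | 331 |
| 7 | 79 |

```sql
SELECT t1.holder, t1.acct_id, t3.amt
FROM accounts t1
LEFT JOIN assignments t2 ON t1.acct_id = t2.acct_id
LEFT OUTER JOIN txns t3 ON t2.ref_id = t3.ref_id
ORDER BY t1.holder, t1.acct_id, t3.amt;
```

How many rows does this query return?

4

Evaluate left to right. First `accounts t1 LEFT JOIN assignments t2` on acct_id: 3 row(s).
Then LEFT JOIN `txns t3` on ref_id: each of those 3 rows is kept; rows whose t2.ref_id has no match in t3 get NULL for t3's columns.
Result: 4 row(s).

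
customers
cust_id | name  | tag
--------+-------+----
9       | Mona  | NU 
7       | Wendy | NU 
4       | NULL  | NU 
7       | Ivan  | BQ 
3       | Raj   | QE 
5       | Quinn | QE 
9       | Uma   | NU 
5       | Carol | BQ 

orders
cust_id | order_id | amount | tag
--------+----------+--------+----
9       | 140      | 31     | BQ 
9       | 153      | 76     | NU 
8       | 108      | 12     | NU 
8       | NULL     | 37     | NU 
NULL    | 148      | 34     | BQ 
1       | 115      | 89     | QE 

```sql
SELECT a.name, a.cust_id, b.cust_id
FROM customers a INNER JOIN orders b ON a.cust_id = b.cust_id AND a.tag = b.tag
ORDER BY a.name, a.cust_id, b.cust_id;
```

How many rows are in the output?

2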